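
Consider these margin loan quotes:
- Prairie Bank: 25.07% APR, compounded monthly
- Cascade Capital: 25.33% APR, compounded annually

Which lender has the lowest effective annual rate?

Prairie Bank: (1 + 0.2507/12)^12 − 1 = 28.161%
Cascade Capital: compounded annually, EAR = 25.330%
The lowest effective annual rate is Cascade Capital at 25.330%.

Cascade Capital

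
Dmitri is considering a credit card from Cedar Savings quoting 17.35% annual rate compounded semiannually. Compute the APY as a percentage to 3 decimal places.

EAR = (1 + 0.1735/2)^2 − 1.
= (1 + 0.086750)^2 − 1 = 1.181026 − 1 = 18.103%.

18.103%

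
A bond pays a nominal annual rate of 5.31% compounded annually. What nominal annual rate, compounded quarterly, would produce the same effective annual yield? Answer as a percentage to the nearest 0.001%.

Compounded annually, EAR = nominal = 0.053100.
Solve (1 + r/4)^4 = 1.053100: r/4 = 1.053100^(1/4) − 1 = 0.013019, so r = 0.052074 = 5.207%.

5.207%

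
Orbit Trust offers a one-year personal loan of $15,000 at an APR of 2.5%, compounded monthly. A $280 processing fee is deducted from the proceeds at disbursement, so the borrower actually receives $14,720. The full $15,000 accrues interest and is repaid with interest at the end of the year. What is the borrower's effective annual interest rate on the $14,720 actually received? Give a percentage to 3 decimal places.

4.479%

Amount owed after one year: 15,000 × (1 + 0.025/12)^12 = 15,000 × 1.025288 = $15,379.33.
Effective rate on net proceeds: 15,379.33 / 14,720 − 1 = 0.044791 = 4.479%.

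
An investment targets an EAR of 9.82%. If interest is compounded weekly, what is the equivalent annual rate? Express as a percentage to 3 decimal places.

(1 + r/52)^52 − 1 = 0.0982, so 1 + r/52 = 1.0982^(1/52).
r/52 = 0.001803, so r = 0.093757 = 9.376%.

9.376%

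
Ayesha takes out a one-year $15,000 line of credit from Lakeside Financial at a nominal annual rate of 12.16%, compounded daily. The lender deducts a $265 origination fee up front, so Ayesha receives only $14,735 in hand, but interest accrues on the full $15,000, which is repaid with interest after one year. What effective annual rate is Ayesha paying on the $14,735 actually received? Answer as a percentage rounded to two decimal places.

Amount owed after one year: 15,000 × (1 + 0.1216/365)^365 = 15,000 × 1.129279 = $16,939.19.
Effective rate on net proceeds: 16,939.19 / 14,735 − 1 = 0.149589 = 14.96%.

14.96%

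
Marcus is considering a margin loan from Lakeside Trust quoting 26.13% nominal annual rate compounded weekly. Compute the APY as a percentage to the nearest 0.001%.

EAR = (1 + 0.2613/52)^52 − 1.
= 1.297768 − 1 = 29.777%.

29.777%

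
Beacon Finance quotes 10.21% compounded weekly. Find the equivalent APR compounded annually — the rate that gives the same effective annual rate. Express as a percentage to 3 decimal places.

10.738%

EAR = (1 + 0.1021/52)^52 − 1 = 0.107383.
Compounded annually, the equivalent nominal rate is the EAR itself: 10.738%.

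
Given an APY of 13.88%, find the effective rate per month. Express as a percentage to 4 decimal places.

1.0890%

The per-month rate i satisfies (1 + i)^12 = 1 + 0.1388.
i = 1.1388^(1/12) − 1 = 0.0108901 = 1.0890%.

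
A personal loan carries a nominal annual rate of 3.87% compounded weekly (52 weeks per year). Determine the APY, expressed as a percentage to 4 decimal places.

EAR = (1 + 0.0387/52)^52 − 1.
= (1 + 0.000744)^52 − 1 = 1.039444 − 1 = 3.9444%.

3.9444%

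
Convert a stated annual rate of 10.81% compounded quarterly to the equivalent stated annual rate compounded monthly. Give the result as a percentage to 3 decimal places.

EAR = (1 + 0.1081/4)^4 − 1 = 0.112562.
Solve (1 + r/12)^12 = 1.112562: r/12 = 1.112562^(1/12) − 1 = 0.008928, so r = 0.107141 = 10.714%.

10.714%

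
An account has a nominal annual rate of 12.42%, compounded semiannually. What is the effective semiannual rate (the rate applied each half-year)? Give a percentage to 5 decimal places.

With a nominal annual rate compounded semiannually, the periodic rate is the nominal rate divided by 2.
i = 0.1242 / 2 = 0.0621000 = 6.21000%.

6.21000%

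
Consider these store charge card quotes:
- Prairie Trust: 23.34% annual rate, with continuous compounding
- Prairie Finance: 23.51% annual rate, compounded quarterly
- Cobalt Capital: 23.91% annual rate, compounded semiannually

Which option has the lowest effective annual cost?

Cobalt Capital

Prairie Trust: e^0.2334 − 1 = 26.289%
Prairie Finance: (1 + 0.2351/4)^4 − 1 = 25.665%
Cobalt Capital: (1 + 0.2391/2)^2 − 1 = 25.339%
The lowest effective annual rate is Cobalt Capital at 25.339%.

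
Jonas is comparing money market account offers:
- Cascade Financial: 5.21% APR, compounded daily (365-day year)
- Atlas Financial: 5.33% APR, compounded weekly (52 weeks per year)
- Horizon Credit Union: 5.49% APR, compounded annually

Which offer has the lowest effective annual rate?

Cascade Financial

Cascade Financial: (1 + 0.0521/365)^365 − 1 = 5.348%
Atlas Financial: (1 + 0.0533/52)^52 − 1 = 5.472%
Horizon Credit Union: compounded annually, EAR = 5.490%
The lowest effective annual rate is Cascade Financial at 5.348%.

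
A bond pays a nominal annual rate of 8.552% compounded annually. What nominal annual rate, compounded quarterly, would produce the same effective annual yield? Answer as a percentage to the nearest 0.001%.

Compounded annually, EAR = nominal = 0.085520.
Solve (1 + r/4)^4 = 1.085520: r/4 = 1.085520^(1/4) − 1 = 0.020727, so r = 0.082907 = 8.291%.

8.291%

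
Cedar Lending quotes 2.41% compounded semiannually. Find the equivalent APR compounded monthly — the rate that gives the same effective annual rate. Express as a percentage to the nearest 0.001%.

EAR = (1 + 0.0241/2)^2 − 1 = 0.024245.
Solve (1 + r/12)^12 = 1.024245: r/12 = 1.024245^(1/12) − 1 = 0.001998, so r = 0.023980 = 2.398%.

2.398%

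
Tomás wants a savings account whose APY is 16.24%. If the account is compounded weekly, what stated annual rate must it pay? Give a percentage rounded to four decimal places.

15.0705%

(1 + r/52)^52 − 1 = 0.1624, so 1 + r/52 = 1.1624^(1/52).
r/52 = 0.002898, so r = 0.150705 = 15.0705%.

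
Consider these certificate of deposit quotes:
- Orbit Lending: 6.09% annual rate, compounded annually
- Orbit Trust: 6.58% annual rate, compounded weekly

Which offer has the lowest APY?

Orbit Lending: compounded annually, EAR = 6.090%
Orbit Trust: (1 + 0.0658/52)^52 − 1 = 6.797%
The lowest effective annual rate is Orbit Lending at 6.090%.

Orbit Lending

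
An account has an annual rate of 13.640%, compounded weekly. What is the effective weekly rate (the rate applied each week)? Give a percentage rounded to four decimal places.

With a nominal annual rate compounded weekly, the periodic rate is the nominal rate divided by 52.
i = 0.13640 / 52 = 0.0026231 = 0.2623%.

0.2623%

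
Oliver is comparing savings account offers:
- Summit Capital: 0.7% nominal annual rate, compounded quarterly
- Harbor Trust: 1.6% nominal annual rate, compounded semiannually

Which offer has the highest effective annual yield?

Harbor Trust

Summit Capital: (1 + 0.007/4)^4 − 1 = 0.702%
Harbor Trust: (1 + 0.016/2)^2 − 1 = 1.606%
The highest effective annual rate is Harbor Trust at 1.606%.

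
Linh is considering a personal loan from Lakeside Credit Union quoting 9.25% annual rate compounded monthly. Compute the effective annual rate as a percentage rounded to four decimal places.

9.6524%

EAR = (1 + 0.0925/12)^12 − 1.
= (1 + 0.007708)^12 − 1 = 1.096524 − 1 = 9.6524%.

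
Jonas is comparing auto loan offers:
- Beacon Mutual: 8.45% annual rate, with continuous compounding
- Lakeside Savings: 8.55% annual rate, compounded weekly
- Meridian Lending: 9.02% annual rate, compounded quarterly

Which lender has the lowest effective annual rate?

Beacon Mutual

Beacon Mutual: e^0.0845 − 1 = 8.817%
Lakeside Savings: (1 + 0.0855/52)^52 − 1 = 8.919%
Meridian Lending: (1 + 0.0902/4)^4 − 1 = 9.330%
The lowest effective annual rate is Beacon Mutual at 8.817%.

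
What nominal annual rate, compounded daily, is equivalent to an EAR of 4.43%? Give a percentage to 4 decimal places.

(1 + r/365)^365 − 1 = 0.0443, so 1 + r/365 = 1.0443^(1/365).
r/365 = 0.000119, so r = 0.043349 = 4.3349%.

4.3349%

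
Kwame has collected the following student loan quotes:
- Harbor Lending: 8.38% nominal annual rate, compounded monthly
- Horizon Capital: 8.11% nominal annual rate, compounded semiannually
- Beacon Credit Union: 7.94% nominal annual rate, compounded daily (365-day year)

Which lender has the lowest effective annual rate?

Beacon Credit Union

Harbor Lending: (1 + 0.0838/12)^12 − 1 = 8.709%
Horizon Capital: (1 + 0.0811/2)^2 − 1 = 8.274%
Beacon Credit Union: (1 + 0.0794/365)^365 − 1 = 8.263%
The lowest effective annual rate is Beacon Credit Union at 8.263%.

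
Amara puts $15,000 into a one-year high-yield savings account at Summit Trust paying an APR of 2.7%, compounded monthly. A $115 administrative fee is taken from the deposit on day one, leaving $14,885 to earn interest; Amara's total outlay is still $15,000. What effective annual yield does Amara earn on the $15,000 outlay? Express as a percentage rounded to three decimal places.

1.946%

Value after one year: 14,885 × (1 + 0.027/12)^12 = 14,885 × 1.027337 = $15,291.91.
Effective yield on the $15,000 outlay: 15,291.91 / 15,000 − 1 = 0.019460 = 1.946%.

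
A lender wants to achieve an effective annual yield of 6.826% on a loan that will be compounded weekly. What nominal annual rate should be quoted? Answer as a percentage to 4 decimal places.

6.6073%

(1 + r/52)^52 − 1 = 0.06826, so 1 + r/52 = 1.06826^(1/52).
r/52 = 0.001271, so r = 0.066073 = 6.6073%.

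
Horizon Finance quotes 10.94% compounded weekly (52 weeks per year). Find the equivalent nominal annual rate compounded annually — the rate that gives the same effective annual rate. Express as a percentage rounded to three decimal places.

EAR = (1 + 0.1094/52)^52 − 1 = 0.115480.
Compounded annually, the equivalent nominal rate is the EAR itself: 11.548%.

11.548%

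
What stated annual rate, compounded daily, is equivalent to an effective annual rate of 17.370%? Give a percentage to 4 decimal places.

16.0196%

(1 + r/365)^365 − 1 = 0.17370, so 1 + r/365 = 1.17370^(1/365).
r/365 = 0.000439, so r = 0.160196 = 16.0196%.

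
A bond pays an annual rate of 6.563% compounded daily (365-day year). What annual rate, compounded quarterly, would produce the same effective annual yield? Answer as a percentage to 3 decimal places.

6.617%

EAR = (1 + 0.06563/365)^365 − 1 = 0.067825.
Solve (1 + r/4)^4 = 1.067825: r/4 = 1.067825^(1/4) − 1 = 0.016541, so r = 0.066165 = 6.617%.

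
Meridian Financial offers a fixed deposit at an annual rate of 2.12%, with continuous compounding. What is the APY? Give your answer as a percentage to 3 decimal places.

With continuous compounding, EAR = e^0.0212 − 1.
e^0.0212 = 1.021426, so EAR = 0.021426 = 2.143%.

2.143%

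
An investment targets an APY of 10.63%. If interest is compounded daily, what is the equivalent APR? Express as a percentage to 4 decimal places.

10.1035%

(1 + r/365)^365 − 1 = 0.1063, so 1 + r/365 = 1.1063^(1/365).
r/365 = 0.000277, so r = 0.101035 = 10.1035%.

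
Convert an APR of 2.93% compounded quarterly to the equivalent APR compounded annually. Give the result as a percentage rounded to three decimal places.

2.962%

EAR = (1 + 0.0293/4)^4 − 1 = 0.029624.
Compounded annually, the equivalent nominal rate is the EAR itself: 2.962%.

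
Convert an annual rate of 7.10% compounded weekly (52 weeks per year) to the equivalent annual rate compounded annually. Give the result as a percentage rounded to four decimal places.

EAR = (1 + 0.0710/52)^52 − 1 = 0.073529.
Compounded annually, the equivalent nominal rate is the EAR itself: 7.3529%.

7.3529%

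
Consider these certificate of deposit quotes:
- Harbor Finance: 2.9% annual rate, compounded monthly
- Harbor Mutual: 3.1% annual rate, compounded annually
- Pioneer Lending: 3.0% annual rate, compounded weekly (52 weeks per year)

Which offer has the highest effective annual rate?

Harbor Finance: (1 + 0.029/12)^12 − 1 = 2.939%
Harbor Mutual: compounded annually, EAR = 3.100%
Pioneer Lending: (1 + 0.030/52)^52 − 1 = 3.045%
The highest effective annual rate is Harbor Mutual at 3.100%.

Harbor Mutual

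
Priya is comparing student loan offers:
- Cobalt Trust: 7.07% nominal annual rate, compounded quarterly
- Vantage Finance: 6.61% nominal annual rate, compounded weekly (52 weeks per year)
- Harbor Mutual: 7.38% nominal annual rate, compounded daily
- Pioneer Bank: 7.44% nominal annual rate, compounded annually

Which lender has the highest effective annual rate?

Harbor Mutual

Cobalt Trust: (1 + 0.0707/4)^4 − 1 = 7.260%
Vantage Finance: (1 + 0.0661/52)^52 − 1 = 6.829%
Harbor Mutual: (1 + 0.0738/365)^365 − 1 = 7.658%
Pioneer Bank: compounded annually, EAR = 7.440%
The highest effective annual rate is Harbor Mutual at 7.658%.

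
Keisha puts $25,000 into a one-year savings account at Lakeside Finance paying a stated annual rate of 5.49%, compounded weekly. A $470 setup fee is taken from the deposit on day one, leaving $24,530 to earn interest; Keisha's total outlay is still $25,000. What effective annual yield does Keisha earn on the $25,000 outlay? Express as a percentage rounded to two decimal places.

Value after one year: 24,530 × (1 + 0.0549/52)^52 = 24,530 × 1.056404 = $25,913.60.
Effective yield on the $25,000 outlay: 25,913.60 / 25,000 − 1 = 0.036544 = 3.65%.

3.65%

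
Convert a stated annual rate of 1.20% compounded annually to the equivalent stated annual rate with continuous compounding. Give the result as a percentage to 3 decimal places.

1.193%

Compounded annually, EAR = nominal = 0.012000.
Equivalent continuous rate: r = ln(1 + 0.012000) = 0.011929 = 1.193%.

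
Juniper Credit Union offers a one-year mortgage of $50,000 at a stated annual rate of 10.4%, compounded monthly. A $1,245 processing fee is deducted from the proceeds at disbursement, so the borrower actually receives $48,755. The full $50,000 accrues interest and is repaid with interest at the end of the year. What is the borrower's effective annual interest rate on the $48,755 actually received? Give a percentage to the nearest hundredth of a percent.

Amount owed after one year: 50,000 × (1 + 0.104/12)^12 = 50,000 × 1.109103 = $55,455.17.
Effective rate on net proceeds: 55,455.17 / 48,755 − 1 = 0.137425 = 13.74%.

13.74%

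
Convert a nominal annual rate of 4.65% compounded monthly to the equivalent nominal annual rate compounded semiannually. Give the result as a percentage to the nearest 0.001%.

4.695%

EAR = (1 + 0.0465/12)^12 − 1 = 0.047504.
Solve (1 + r/2)^2 = 1.047504: r/2 = 1.047504^(1/2) − 1 = 0.023476, so r = 0.046953 = 4.695%.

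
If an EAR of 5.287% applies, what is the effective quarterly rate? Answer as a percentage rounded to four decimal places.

The per-quarter rate i satisfies (1 + i)^4 = 1 + 0.05287.
i = 1.05287^(1/4) − 1 = 0.0129632 = 1.2963%.

1.2963%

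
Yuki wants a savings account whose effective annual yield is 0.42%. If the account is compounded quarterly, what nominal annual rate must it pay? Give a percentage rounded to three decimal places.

0.419%

(1 + r/4)^4 − 1 = 0.0042, so 1 + r/4 = 1.0042^(1/4).
r/4 = 0.001048, so r = 0.004193 = 0.419%.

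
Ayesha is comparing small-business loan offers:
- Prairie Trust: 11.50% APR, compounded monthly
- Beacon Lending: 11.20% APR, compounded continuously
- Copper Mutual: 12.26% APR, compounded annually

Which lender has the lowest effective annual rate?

Prairie Trust: (1 + 0.1150/12)^12 − 1 = 12.126%
Beacon Lending: e^0.1120 − 1 = 11.851%
Copper Mutual: compounded annually, EAR = 12.260%
The lowest effective annual rate is Beacon Lending at 11.851%.

Beacon Lending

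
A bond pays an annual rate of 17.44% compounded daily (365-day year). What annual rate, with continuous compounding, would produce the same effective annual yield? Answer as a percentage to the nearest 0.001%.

EAR = (1 + 0.1744/365)^365 − 1 = 0.190482.
Equivalent continuous rate: r = ln(1 + 0.190482) = 0.174358 = 17.436%.

17.436%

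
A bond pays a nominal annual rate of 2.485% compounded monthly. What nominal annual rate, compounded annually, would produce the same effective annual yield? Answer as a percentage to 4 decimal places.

2.5135%

EAR = (1 + 0.02485/12)^12 − 1 = 0.025135.
Compounded annually, the equivalent nominal rate is the EAR itself: 2.5135%.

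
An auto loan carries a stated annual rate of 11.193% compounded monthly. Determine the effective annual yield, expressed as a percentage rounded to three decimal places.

EAR = (1 + 0.11193/12)^12 − 1.
= (1 + 0.009328)^12 − 1 = 1.117854 − 1 = 11.785%.

11.785%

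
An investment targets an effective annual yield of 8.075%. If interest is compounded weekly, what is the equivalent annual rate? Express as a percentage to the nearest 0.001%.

7.771%

(1 + r/52)^52 − 1 = 0.08075, so 1 + r/52 = 1.08075^(1/52).
r/52 = 0.001494, so r = 0.077713 = 7.771%.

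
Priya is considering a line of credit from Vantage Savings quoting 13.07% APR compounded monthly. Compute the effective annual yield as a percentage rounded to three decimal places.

13.882%

EAR = (1 + 0.1307/12)^12 − 1.
= 1.138821 − 1 = 13.882%.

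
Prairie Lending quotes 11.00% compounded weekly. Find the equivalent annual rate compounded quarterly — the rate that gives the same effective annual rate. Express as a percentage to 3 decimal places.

11.141%

EAR = (1 + 0.1100/52)^52 − 1 = 0.116148.
Solve (1 + r/4)^4 = 1.116148: r/4 = 1.116148^(1/4) − 1 = 0.027852, so r = 0.111407 = 11.141%.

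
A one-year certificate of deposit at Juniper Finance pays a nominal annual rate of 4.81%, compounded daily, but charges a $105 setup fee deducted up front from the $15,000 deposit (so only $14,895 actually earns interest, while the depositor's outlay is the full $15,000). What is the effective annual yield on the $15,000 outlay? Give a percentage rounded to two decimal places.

4.19%

Value after one year: 14,895 × (1 + 0.0481/365)^365 = 14,895 × 1.049272 = $15,628.91.
Effective yield on the $15,000 outlay: 15,628.91 / 15,000 − 1 = 0.041927 = 4.19%.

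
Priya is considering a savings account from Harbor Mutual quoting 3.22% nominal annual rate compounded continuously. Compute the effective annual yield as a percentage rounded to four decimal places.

3.2724%

With continuous compounding, EAR = e^0.0322 − 1.
e^0.0322 = 1.032724, so EAR = 0.032724 = 3.2724%.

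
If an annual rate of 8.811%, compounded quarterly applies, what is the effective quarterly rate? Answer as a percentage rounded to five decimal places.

With a nominal annual rate compounded quarterly, the periodic rate is the nominal rate divided by 4.
i = 0.08811 / 4 = 0.0220275 = 2.20275%.

2.20275%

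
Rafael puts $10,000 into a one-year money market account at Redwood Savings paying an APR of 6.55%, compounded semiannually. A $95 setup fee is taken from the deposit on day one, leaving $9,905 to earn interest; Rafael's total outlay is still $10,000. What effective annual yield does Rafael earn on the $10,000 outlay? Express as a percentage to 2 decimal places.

Value after one year: 9,905 × (1 + 0.0655/2)^2 = 9,905 × 1.066573 = $10,564.40.
Effective yield on the $10,000 outlay: 10,564.40 / 10,000 − 1 = 0.056440 = 5.64%.

5.64%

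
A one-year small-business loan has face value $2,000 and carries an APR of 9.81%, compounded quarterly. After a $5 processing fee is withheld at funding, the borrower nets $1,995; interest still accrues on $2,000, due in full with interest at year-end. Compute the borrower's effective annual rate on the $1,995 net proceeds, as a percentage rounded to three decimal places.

Amount owed after one year: 2,000 × (1 + 0.0981/4)^4 = 2,000 × 1.101768 = $2,203.54.
Effective rate on net proceeds: 2,203.54 / 1,995 − 1 = 0.104530 = 10.453%.

10.453%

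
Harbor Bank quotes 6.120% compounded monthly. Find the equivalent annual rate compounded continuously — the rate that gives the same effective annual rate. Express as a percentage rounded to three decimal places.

EAR = (1 + 0.06120/12)^12 − 1 = 0.062946.
Equivalent continuous rate: r = ln(1 + 0.062946) = 0.061044 = 6.104%.

6.104%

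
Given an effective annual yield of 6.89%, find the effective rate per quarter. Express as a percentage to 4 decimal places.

1.6797%

The per-quarter rate i satisfies (1 + i)^4 = 1 + 0.0689.
i = 1.0689^(1/4) − 1 = 0.0167970 = 1.6797%.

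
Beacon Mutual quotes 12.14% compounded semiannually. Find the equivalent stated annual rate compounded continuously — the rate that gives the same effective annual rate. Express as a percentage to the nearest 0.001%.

EAR = (1 + 0.1214/2)^2 − 1 = 0.125084.
Equivalent continuous rate: r = ln(1 + 0.125084) = 0.117858 = 11.786%.

11.786%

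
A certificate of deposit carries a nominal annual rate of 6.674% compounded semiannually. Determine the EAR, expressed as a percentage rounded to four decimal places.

6.7854%

EAR = (1 + 0.06674/2)^2 − 1.
= (1 + 0.033370)^2 − 1 = 1.067854 − 1 = 6.7854%.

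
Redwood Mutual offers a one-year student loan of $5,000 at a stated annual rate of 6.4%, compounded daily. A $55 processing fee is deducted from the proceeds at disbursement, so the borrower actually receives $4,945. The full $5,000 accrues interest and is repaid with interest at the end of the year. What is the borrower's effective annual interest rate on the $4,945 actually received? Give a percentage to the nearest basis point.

7.79%

Amount owed after one year: 5,000 × (1 + 0.064/365)^365 = 5,000 × 1.066086 = $5,330.43.
Effective rate on net proceeds: 5,330.43 / 4,945 − 1 = 0.077944 = 7.79%.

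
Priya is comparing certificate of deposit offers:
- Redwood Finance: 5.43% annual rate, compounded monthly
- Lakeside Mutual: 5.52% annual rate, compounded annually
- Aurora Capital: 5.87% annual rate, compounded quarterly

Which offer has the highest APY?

Redwood Finance: (1 + 0.0543/12)^12 − 1 = 5.567%
Lakeside Mutual: compounded annually, EAR = 5.520%
Aurora Capital: (1 + 0.0587/4)^4 − 1 = 6.000%
The highest effective annual rate is Aurora Capital at 6.000%.

Aurora Capital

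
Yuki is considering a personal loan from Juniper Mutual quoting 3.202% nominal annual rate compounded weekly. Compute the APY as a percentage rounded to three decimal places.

3.253%

EAR = (1 + 0.03202/52)^52 − 1.
= 1.032528 − 1 = 3.253%.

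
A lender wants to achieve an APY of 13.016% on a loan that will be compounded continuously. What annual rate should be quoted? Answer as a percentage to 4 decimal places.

Continuous: nominal r satisfies e^r − 1 = 0.13016.
r = ln(1 + 0.13016) = ln(1.13016) = 0.122359 = 12.2359%.

12.2359%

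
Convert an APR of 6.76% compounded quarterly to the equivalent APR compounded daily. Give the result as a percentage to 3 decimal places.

EAR = (1 + 0.0676/4)^4 − 1 = 0.069333.
Solve (1 + r/365)^365 = 1.069333: r/365 = 1.069333^(1/365) − 1 = 0.000184, so r = 0.067041 = 6.704%.

6.704%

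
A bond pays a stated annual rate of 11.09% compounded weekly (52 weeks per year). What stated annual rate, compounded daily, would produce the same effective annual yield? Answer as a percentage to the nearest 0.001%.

11.080%

EAR = (1 + 0.1109/52)^52 − 1 = 0.117151.
Solve (1 + r/365)^365 = 1.117151: r/365 = 1.117151^(1/365) − 1 = 0.000304, so r = 0.110799 = 11.080%.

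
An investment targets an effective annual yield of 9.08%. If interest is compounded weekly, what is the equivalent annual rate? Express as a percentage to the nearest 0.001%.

8.698%

(1 + r/52)^52 − 1 = 0.0908, so 1 + r/52 = 1.0908^(1/52).
r/52 = 0.001673, so r = 0.086984 = 8.698%.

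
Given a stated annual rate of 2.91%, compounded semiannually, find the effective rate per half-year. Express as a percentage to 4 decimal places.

1.4550%

With a nominal annual rate compounded semiannually, the periodic rate is the nominal rate divided by 2.
i = 0.0291 / 2 = 0.0145500 = 1.4550%.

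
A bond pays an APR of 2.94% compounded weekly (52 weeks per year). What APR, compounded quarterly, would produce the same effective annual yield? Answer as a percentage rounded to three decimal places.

2.950%

EAR = (1 + 0.0294/52)^52 − 1 = 0.029828.
Solve (1 + r/4)^4 = 1.029828: r/4 = 1.029828^(1/4) − 1 = 0.007375, so r = 0.029500 = 2.950%.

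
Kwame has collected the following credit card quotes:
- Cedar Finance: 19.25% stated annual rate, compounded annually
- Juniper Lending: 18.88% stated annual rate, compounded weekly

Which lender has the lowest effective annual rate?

Cedar Finance

Cedar Finance: compounded annually, EAR = 19.250%
Juniper Lending: (1 + 0.1888/52)^52 − 1 = 20.739%
The lowest effective annual rate is Cedar Finance at 19.250%.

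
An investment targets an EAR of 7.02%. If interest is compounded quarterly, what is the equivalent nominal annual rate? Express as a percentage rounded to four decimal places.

6.8424%

(1 + r/4)^4 − 1 = 0.0702, so 1 + r/4 = 1.0702^(1/4).
r/4 = 0.017106, so r = 0.068424 = 6.8424%.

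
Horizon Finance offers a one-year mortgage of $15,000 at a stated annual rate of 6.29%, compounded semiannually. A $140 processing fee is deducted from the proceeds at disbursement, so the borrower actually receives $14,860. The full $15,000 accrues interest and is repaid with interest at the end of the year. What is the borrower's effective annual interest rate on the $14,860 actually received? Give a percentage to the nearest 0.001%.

Amount owed after one year: 15,000 × (1 + 0.0629/2)^2 = 15,000 × 1.063889 = $15,958.34.
Effective rate on net proceeds: 15,958.34 / 14,860 − 1 = 0.073912 = 7.391%.

7.391%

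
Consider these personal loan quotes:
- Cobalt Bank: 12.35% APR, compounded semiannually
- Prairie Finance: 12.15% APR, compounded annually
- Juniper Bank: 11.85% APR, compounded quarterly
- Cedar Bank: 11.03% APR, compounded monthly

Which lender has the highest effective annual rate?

Cobalt Bank: (1 + 0.1235/2)^2 − 1 = 12.731%
Prairie Finance: compounded annually, EAR = 12.150%
Juniper Bank: (1 + 0.1185/4)^4 − 1 = 12.387%
Cedar Bank: (1 + 0.1103/12)^12 − 1 = 11.605%
The highest effective annual rate is Cobalt Bank at 12.731%.

Cobalt Bank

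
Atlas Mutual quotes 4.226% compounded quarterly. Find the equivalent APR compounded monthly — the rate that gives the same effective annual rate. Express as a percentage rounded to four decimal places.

4.2112%

EAR = (1 + 0.04226/4)^4 − 1 = 0.042934.
Solve (1 + r/12)^12 = 1.042934: r/12 = 1.042934^(1/12) − 1 = 0.003509, so r = 0.042112 = 4.2112%.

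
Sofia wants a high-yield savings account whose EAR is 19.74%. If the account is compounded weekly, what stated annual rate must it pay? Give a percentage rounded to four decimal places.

18.0465%

(1 + r/52)^52 − 1 = 0.1974, so 1 + r/52 = 1.1974^(1/52).
r/52 = 0.003470, so r = 0.180465 = 18.0465%.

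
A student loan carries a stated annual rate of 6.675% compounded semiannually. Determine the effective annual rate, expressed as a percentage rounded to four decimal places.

6.7864%

EAR = (1 + 0.06675/2)^2 − 1.
= 1.067864 − 1 = 6.7864%.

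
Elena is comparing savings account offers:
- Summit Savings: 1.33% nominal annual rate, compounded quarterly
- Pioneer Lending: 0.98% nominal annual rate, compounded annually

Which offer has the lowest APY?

Summit Savings: (1 + 0.0133/4)^4 − 1 = 1.337%
Pioneer Lending: compounded annually, EAR = 0.980%
The lowest effective annual rate is Pioneer Lending at 0.980%.

Pioneer Lending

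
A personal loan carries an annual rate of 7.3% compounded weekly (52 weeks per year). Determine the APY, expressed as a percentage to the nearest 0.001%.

EAR = (1 + 0.073/52)^52 − 1.
= (1 + 0.001404)^52 − 1 = 1.075675 − 1 = 7.568%.

7.568%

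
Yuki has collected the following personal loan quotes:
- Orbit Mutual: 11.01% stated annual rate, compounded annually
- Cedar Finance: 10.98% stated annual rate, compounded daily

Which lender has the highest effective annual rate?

Cedar Finance

Orbit Mutual: compounded annually, EAR = 11.010%
Cedar Finance: (1 + 0.1098/365)^365 − 1 = 11.604%
The highest effective annual rate is Cedar Finance at 11.604%.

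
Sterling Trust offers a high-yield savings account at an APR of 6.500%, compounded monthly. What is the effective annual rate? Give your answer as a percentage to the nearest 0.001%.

EAR = (1 + 0.06500/12)^12 − 1.
= (1 + 0.005417)^12 − 1 = 1.066972 − 1 = 6.697%.

6.697%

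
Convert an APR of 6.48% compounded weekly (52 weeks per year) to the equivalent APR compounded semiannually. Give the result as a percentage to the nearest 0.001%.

EAR = (1 + 0.0648/52)^52 − 1 = 0.066903.
Solve (1 + r/2)^2 = 1.066903: r/2 = 1.066903^(1/2) − 1 = 0.032910, so r = 0.065820 = 6.582%.

6.582%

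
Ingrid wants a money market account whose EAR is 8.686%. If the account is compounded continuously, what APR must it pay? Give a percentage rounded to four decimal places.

8.3293%

Continuous: nominal r satisfies e^r − 1 = 0.08686.
r = ln(1 + 0.08686) = ln(1.08686) = 0.083293 = 8.3293%.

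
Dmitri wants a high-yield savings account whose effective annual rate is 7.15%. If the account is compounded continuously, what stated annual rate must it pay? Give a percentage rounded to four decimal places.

Continuous: nominal r satisfies e^r − 1 = 0.0715.
r = ln(1 + 0.0715) = ln(1.0715) = 0.069060 = 6.9060%.

6.9060%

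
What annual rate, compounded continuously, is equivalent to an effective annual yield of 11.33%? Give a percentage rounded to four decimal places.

Continuous: nominal r satisfies e^r − 1 = 0.1133.
r = ln(1 + 0.1133) = ln(1.1133) = 0.107329 = 10.7329%.

10.7329%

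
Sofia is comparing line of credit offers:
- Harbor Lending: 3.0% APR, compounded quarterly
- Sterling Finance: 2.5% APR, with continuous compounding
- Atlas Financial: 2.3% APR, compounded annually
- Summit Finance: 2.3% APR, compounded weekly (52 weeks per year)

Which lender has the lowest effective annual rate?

Harbor Lending: (1 + 0.030/4)^4 − 1 = 3.034%
Sterling Finance: e^0.025 − 1 = 2.532%
Atlas Financial: compounded annually, EAR = 2.300%
Summit Finance: (1 + 0.023/52)^52 − 1 = 2.326%
The lowest effective annual rate is Atlas Financial at 2.300%.

Atlas Financial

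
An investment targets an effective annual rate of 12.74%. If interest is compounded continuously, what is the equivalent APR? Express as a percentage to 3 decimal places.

11.991%

Continuous: nominal r satisfies e^r − 1 = 0.1274.
r = ln(1 + 0.1274) = ln(1.1274) = 0.119914 = 11.991%.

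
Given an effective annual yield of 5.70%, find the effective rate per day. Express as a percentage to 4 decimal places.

0.0152%

The per-day rate i satisfies (1 + i)^365 = 1 + 0.0570.
i = 1.0570^(1/365) − 1 = 0.0001519 = 0.0152%.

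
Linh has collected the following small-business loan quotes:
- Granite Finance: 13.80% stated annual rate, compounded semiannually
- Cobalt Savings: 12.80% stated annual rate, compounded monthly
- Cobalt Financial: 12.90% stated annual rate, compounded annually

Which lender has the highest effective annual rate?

Granite Finance: (1 + 0.1380/2)^2 − 1 = 14.276%
Cobalt Savings: (1 + 0.1280/12)^12 − 1 = 13.578%
Cobalt Financial: compounded annually, EAR = 12.900%
The highest effective annual rate is Granite Finance at 14.276%.

Granite Finance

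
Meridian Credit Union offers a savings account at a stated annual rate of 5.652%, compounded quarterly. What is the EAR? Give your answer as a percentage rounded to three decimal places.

EAR = (1 + 0.05652/4)^4 − 1.
= (1 + 0.014130)^4 − 1 = 1.057729 − 1 = 5.773%.

5.773%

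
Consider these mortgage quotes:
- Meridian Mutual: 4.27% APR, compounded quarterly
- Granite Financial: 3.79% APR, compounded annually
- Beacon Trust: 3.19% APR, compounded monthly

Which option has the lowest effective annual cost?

Beacon Trust

Meridian Mutual: (1 + 0.0427/4)^4 − 1 = 4.339%
Granite Financial: compounded annually, EAR = 3.790%
Beacon Trust: (1 + 0.0319/12)^12 − 1 = 3.237%
The lowest effective annual rate is Beacon Trust at 3.237%.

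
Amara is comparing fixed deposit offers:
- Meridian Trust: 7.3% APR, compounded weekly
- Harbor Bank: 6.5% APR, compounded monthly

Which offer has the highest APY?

Meridian Trust: (1 + 0.073/52)^52 − 1 = 7.568%
Harbor Bank: (1 + 0.065/12)^12 − 1 = 6.697%
The highest effective annual rate is Meridian Trust at 7.568%.

Meridian Trust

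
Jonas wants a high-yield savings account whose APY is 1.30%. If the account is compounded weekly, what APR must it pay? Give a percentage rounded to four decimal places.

1.2918%

(1 + r/52)^52 − 1 = 0.0130, so 1 + r/52 = 1.0130^(1/52).
r/52 = 0.000248, so r = 0.012918 = 1.2918%.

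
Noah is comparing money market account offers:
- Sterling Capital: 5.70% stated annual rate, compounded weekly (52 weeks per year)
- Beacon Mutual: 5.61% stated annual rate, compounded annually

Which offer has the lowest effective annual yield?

Sterling Capital: (1 + 0.0570/52)^52 − 1 = 5.862%
Beacon Mutual: compounded annually, EAR = 5.610%
The lowest effective annual rate is Beacon Mutual at 5.610%.

Beacon Mutual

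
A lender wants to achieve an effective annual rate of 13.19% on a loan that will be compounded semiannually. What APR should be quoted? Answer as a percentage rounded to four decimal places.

12.7816%

(1 + r/2)^2 − 1 = 0.1319, so 1 + r/2 = 1.1319^(1/2).
r/2 = 0.063908, so r = 0.127816 = 12.7816%.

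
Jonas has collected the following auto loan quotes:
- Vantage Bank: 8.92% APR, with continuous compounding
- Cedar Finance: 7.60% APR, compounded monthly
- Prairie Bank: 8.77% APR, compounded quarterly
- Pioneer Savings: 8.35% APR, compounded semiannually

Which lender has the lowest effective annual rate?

Cedar Finance

Vantage Bank: e^0.0892 − 1 = 9.330%
Cedar Finance: (1 + 0.0760/12)^12 − 1 = 7.870%
Prairie Bank: (1 + 0.0877/4)^4 − 1 = 9.063%
Pioneer Savings: (1 + 0.0835/2)^2 − 1 = 8.524%
The lowest effective annual rate is Cedar Finance at 7.870%.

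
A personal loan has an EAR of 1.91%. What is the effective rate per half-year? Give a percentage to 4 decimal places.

The per-half-year rate i satisfies (1 + i)^2 = 1 + 0.0191.
i = 1.0191^(1/2) − 1 = 0.0095048 = 0.9505%.

0.9505%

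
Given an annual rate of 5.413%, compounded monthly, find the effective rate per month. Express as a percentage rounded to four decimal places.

0.4511%

With a nominal annual rate compounded monthly, the periodic rate is the nominal rate divided by 12.
i = 0.05413 / 12 = 0.0045108 = 0.4511%.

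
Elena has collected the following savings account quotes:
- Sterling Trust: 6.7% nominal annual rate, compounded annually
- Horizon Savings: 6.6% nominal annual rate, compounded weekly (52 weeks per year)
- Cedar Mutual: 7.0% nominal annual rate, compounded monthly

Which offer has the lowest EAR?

Sterling Trust: compounded annually, EAR = 6.700%
Horizon Savings: (1 + 0.066/52)^52 − 1 = 6.818%
Cedar Mutual: (1 + 0.070/12)^12 − 1 = 7.229%
The lowest effective annual rate is Sterling Trust at 6.700%.

Sterling Trust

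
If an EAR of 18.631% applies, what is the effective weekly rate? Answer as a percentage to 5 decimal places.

0.32909%

The per-week rate i satisfies (1 + i)^52 = 1 + 0.18631.
i = 1.18631^(1/52) − 1 = 0.0032909 = 0.32909%.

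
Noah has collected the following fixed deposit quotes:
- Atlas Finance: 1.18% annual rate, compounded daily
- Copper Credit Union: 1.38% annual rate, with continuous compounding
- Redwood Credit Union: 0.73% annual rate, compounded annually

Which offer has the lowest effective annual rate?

Redwood Credit Union

Atlas Finance: (1 + 0.0118/365)^365 − 1 = 1.187%
Copper Credit Union: e^0.0138 − 1 = 1.390%
Redwood Credit Union: compounded annually, EAR = 0.730%
The lowest effective annual rate is Redwood Credit Union at 0.730%.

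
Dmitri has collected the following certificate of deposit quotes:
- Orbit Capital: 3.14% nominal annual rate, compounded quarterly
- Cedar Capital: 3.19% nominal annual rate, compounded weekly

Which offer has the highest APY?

Cedar Capital

Orbit Capital: (1 + 0.0314/4)^4 − 1 = 3.177%
Cedar Capital: (1 + 0.0319/52)^52 − 1 = 3.240%
The highest effective annual rate is Cedar Capital at 3.240%.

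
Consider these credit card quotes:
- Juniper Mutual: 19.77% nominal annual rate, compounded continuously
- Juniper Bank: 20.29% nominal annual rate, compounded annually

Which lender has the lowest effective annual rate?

Juniper Mutual: e^0.1977 − 1 = 21.860%
Juniper Bank: compounded annually, EAR = 20.290%
The lowest effective annual rate is Juniper Bank at 20.290%.

Juniper Bank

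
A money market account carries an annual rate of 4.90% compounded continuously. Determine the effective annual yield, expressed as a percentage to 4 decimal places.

5.0220%

With continuous compounding, EAR = e^0.0490 − 1.
e^0.0490 = 1.050220, so EAR = 0.050220 = 5.0220%.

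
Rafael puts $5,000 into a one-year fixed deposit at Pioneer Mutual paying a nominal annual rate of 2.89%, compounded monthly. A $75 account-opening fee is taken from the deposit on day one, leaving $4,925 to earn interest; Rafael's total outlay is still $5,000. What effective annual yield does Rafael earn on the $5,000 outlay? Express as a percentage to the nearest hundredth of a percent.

Value after one year: 4,925 × (1 + 0.0289/12)^12 = 4,925 × 1.029286 = $5,069.23.
Effective yield on the $5,000 outlay: 5,069.23 / 5,000 − 1 = 0.013847 = 1.38%.

1.38%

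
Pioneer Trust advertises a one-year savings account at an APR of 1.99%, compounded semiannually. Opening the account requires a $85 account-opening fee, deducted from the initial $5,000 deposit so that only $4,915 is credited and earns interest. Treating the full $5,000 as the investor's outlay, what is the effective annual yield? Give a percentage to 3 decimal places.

Value after one year: 4,915 × (1 + 0.0199/2)^2 = 4,915 × 1.019999 = $5,013.30.
Effective yield on the $5,000 outlay: 5,013.30 / 5,000 − 1 = 0.002659 = 0.266%.

0.266%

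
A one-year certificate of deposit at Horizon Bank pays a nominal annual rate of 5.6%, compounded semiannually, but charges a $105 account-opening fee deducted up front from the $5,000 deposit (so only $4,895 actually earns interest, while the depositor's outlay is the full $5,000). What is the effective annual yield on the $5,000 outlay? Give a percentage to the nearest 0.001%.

3.459%

Value after one year: 4,895 × (1 + 0.056/2)^2 = 4,895 × 1.056784 = $5,172.96.
Effective yield on the $5,000 outlay: 5,172.96 / 5,000 − 1 = 0.034592 = 3.459%.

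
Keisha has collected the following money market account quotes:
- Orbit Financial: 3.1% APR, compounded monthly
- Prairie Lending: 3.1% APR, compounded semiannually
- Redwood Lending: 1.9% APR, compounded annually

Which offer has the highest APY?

Orbit Financial

Orbit Financial: (1 + 0.031/12)^12 − 1 = 3.144%
Prairie Lending: (1 + 0.031/2)^2 − 1 = 3.124%
Redwood Lending: compounded annually, EAR = 1.900%
The highest effective annual rate is Orbit Financial at 3.144%.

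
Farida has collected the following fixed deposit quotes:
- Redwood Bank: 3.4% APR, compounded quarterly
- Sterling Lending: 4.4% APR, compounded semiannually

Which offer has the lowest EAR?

Redwood Bank

Redwood Bank: (1 + 0.034/4)^4 − 1 = 3.444%
Sterling Lending: (1 + 0.044/2)^2 − 1 = 4.448%
The lowest effective annual rate is Redwood Bank at 3.444%.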